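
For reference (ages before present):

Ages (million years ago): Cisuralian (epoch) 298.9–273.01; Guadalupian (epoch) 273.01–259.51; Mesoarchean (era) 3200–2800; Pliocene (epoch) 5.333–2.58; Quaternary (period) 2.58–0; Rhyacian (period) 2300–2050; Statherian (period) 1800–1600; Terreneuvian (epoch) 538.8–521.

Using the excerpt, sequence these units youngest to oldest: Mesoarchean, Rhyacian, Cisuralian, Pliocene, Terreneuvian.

Sorting by start age (ascending Ma, since larger Ma = older): Pliocene began 5.333, Cisuralian began 298.9, Terreneuvian began 538.8, Rhyacian began 2300, Mesoarchean began 3200.

Pliocene, then Cisuralian, then Terreneuvian, then Rhyacian, then Mesoarchean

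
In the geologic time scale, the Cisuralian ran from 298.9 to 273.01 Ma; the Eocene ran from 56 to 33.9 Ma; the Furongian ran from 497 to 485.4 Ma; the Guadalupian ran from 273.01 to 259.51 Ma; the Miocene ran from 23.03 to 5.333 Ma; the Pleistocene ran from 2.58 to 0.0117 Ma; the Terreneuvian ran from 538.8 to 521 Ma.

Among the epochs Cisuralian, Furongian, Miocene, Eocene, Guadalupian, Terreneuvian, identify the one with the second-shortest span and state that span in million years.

Guadalupian, 13.5 million years

Start − end for each: Cisuralian 298.9 − 273.01 = 25.89; Furongian 497 − 485.4 = 11.6; Miocene 23.03 − 5.333 = 17.697; Eocene 56 − 33.9 = 22.1; Guadalupian 273.01 − 259.51 = 13.5; Terreneuvian 538.8 − 521 = 17.8.
Ranking these from shortest: Furongian < Guadalupian < Miocene < Terreneuvian < Eocene < Cisuralian.
Position 2 in that ranking is Guadalupian, which lasted 13.5 Myr.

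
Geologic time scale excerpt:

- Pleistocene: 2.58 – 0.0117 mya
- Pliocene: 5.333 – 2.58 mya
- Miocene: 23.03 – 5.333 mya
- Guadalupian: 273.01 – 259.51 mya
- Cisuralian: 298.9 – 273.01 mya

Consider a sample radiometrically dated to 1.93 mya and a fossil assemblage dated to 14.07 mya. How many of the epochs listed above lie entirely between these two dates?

1

14.07 Ma sits inside the Miocene (23.03–5.333) and 1.93 Ma inside the Pleistocene (2.58–0.0117); neither of those is wholly between the two dates.
The listed epochs lying completely between them are Pliocene — 1 in all.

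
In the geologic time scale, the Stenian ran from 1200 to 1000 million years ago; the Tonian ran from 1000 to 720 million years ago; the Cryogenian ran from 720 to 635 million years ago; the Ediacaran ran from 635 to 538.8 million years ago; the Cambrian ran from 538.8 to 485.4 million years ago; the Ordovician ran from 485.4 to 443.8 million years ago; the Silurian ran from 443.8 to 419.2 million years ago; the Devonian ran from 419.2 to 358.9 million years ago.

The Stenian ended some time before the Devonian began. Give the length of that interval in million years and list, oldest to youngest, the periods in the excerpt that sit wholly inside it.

End of Stenian = 1000 Ma; start of Devonian = 419.2 Ma.
Gap = 1000 − 419.2 = 580.8 Myr.
Periods wholly inside 1000–419.2 Ma: Tonian (1000–720), Cryogenian (720–635), Ediacaran (635–538.8), Cambrian (538.8–485.4), Ordovician (485.4–443.8), Silurian (443.8–419.2).

580.8 million years; Tonian, Cryogenian, Ediacaran, Cambrian, Ordovician, Silurian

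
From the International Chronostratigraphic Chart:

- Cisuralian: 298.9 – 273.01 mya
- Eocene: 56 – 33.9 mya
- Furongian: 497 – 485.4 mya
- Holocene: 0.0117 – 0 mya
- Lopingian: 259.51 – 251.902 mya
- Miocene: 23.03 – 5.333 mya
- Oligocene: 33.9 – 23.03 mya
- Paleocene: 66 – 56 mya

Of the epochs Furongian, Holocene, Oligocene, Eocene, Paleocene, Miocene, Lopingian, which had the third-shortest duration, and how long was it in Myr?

Durations: Furongian 11.6; Holocene 0.0117; Oligocene 10.87; Eocene 22.1; Paleocene 10; Miocene 17.697; Lopingian 7.608 Myr.
Sorted shortest-first: Holocene (0.0117), Lopingian (7.608), Paleocene (10), Oligocene (10.87), Furongian (11.6), Miocene (17.697), Eocene (22.1).
The third shortest is Paleocene at 10 Myr.

Paleocene, 10 million years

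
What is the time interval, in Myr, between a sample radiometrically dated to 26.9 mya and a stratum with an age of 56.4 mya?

56.4 − 26.9 = 29.5 million years.

29.5 million years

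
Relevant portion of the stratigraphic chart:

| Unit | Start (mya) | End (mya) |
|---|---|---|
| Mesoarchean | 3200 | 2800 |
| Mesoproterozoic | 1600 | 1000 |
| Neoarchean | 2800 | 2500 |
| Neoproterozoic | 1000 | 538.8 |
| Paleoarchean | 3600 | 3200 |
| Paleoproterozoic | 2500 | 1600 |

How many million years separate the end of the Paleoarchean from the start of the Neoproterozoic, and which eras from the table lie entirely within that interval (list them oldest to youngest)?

The Paleoarchean closes at 3200 Ma and the Neoproterozoic opens at 1000 Ma, so the interval is 3200 − 1000 = 2200 Myr.
An era fits inside if it starts at or after 3200 Ma and ends at or before 1000 Ma; oldest first that gives Mesoarchean, Neoarchean, Paleoproterozoic, Mesoproterozoic.

2200 million years; Mesoarchean, Neoarchean, Paleoproterozoic, Mesoproterozoic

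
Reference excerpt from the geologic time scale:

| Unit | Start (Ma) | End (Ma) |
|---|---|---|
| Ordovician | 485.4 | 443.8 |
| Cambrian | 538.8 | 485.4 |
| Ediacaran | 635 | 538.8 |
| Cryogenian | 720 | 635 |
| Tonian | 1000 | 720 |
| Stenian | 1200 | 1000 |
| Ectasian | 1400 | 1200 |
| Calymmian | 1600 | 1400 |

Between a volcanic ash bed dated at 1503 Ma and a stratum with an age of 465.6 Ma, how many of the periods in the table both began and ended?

6

The older date is 1503 Ma and the younger is 465.6 Ma.
Periods with start < 1503 and end > 465.6 Ma: Ectasian (1400–1200), Stenian (1200–1000), Tonian (1000–720), Cryogenian (720–635), Ediacaran (635–538.8), Cambrian (538.8–485.4).
That is 6 complete periods.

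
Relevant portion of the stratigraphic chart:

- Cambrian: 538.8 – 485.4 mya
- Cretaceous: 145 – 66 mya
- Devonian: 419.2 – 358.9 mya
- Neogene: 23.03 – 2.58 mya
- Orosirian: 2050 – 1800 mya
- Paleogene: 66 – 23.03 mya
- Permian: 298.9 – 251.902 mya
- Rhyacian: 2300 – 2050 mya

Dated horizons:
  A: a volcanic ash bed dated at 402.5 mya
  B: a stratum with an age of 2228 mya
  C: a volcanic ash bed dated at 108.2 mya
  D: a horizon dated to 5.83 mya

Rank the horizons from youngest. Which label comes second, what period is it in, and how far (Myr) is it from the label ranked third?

C, in the Cretaceous; 294.3 million years to A

Sorted youngest-first by Ma: D (5.83), C (108.2), A (402.5), B (2228).
The second youngest is C at 108.2 Ma, which lies in 145–66 Ma: the Cretaceous.
The third youngest is A at 402.5 Ma; separation = |108.2 − 402.5| = 294.3 Myr.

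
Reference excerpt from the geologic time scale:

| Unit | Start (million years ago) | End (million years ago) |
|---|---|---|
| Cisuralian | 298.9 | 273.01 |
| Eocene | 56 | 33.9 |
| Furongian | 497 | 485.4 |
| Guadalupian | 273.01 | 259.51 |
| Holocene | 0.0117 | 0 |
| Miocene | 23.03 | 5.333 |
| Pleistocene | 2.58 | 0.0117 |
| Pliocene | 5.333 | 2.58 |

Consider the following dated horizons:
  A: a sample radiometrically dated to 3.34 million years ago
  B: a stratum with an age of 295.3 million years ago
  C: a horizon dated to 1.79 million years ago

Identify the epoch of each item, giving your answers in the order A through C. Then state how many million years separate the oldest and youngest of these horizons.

A — Pliocene; B — Cisuralian; C — Pleistocene; span 293.51 million years

Match each age against the start–end ranges in the excerpt: A = 3.34 Ma → Pliocene (5.333–2.58); B = 295.3 Ma → Cisuralian (298.9–273.01); C = 1.79 Ma → Pleistocene (2.58–0.0117).
The largest age is 295.3 Ma and the smallest is 1.79 Ma; their difference is 293.51 Myr.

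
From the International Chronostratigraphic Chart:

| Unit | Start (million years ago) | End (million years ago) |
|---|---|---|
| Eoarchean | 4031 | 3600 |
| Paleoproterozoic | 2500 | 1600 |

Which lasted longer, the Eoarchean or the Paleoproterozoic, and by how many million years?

Paleoproterozoic, by 469 million years

Eoarchean: 4031 − 3600 = 431 Myr.
Paleoproterozoic: 2500 − 1600 = 900 Myr.
Difference: 900 − 431 = 469 Myr, so the Paleoproterozoic was longer.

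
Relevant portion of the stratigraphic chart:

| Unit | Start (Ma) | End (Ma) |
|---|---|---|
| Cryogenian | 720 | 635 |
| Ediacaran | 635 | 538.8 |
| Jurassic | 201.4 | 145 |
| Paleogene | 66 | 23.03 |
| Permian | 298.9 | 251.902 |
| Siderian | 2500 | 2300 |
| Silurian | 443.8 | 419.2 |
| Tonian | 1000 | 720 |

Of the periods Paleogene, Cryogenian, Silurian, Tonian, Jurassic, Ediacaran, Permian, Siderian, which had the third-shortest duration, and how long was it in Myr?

Start − end for each: Paleogene 66 − 23.03 = 42.97; Cryogenian 720 − 635 = 85; Silurian 443.8 − 419.2 = 24.6; Tonian 1000 − 720 = 280; Jurassic 201.4 − 145 = 56.4; Ediacaran 635 − 538.8 = 96.2; Permian 298.9 − 251.902 = 46.998; Siderian 2500 − 2300 = 200.
Ranking these from shortest: Silurian < Paleogene < Permian < Jurassic < Cryogenian < Ediacaran < Siderian < Tonian.
Position 3 in that ranking is Permian, which lasted 46.998 Myr.

Permian, 46.998 million years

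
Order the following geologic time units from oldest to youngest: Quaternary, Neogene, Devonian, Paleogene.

Era membership (oldest first within each) — Paleozoic: Devonian; Cenozoic: Paleogene, Neogene, Quaternary. Paleozoic precedes Mesozoic, which precedes Cenozoic. Concatenating the groups in that era order gives oldest to youngest directly.

Devonian, then Paleogene, then Neogene, then Quaternary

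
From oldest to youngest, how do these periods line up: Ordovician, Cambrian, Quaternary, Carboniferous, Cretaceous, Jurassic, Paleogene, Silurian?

Cambrian, Ordovician, Silurian, Carboniferous, Jurassic, Cretaceous, Paleogene, Quaternary

Group by era (each group listed oldest first) — Paleozoic: Cambrian, Ordovician, Silurian, Carboniferous; Mesozoic: Jurassic, Cretaceous; Cenozoic: Paleogene, Quaternary. The eras run Paleozoic → Mesozoic → Cenozoic. Concatenating the groups in that era order gives oldest to youngest directly.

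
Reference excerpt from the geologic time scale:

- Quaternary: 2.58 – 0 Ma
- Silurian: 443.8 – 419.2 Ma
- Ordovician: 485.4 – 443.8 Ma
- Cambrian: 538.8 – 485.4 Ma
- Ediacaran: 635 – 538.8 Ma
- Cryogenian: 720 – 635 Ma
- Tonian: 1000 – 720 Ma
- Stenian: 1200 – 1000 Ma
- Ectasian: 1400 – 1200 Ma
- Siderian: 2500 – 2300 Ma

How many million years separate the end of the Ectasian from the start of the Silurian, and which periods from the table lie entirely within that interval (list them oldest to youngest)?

756.2 million years; Stenian, Tonian, Cryogenian, Ediacaran, Cambrian, Ordovician

The Ectasian closes at 1200 Ma and the Silurian opens at 443.8 Ma, so the interval is 1200 − 443.8 = 756.2 Myr.
A period fits inside if it starts at or after 1200 Ma and ends at or before 443.8 Ma; oldest first that gives Stenian, Tonian, Cryogenian, Ediacaran, Cambrian, Ordovician.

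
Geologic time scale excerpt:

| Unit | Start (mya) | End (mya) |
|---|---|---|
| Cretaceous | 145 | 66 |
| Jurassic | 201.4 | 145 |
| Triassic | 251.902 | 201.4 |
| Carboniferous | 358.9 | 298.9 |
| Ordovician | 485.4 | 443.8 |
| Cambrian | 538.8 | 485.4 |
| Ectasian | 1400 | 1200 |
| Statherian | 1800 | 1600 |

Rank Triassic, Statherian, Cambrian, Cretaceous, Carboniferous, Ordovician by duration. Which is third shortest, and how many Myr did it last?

Cambrian, 53.4 million years

Durations: Triassic 50.502; Statherian 200; Cambrian 53.4; Cretaceous 79; Carboniferous 60; Ordovician 41.6 Myr.
Sorted shortest-first: Ordovician (41.6), Triassic (50.502), Cambrian (53.4), Carboniferous (60), Cretaceous (79), Statherian (200).
The third shortest is Cambrian at 53.4 Myr.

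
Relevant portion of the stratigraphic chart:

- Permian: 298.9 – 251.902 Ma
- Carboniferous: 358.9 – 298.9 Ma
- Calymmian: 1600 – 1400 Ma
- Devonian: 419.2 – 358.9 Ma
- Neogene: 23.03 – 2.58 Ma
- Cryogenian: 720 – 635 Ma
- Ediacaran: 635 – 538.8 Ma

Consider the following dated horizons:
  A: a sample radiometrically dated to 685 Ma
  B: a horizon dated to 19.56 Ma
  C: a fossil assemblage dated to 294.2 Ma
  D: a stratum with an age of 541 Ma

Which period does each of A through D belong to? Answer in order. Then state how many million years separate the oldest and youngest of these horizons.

Match each age against the start–end ranges in the excerpt: A = 685 Ma → Cryogenian (720–635); B = 19.56 Ma → Neogene (23.03–2.58); C = 294.2 Ma → Permian (298.9–251.902); D = 541 Ma → Ediacaran (635–538.8).
The largest age is 685 Ma and the smallest is 19.56 Ma; their difference is 665.44 Myr.

A — Cryogenian; B — Neogene; C — Permian; D — Ediacaran; span 665.44 million years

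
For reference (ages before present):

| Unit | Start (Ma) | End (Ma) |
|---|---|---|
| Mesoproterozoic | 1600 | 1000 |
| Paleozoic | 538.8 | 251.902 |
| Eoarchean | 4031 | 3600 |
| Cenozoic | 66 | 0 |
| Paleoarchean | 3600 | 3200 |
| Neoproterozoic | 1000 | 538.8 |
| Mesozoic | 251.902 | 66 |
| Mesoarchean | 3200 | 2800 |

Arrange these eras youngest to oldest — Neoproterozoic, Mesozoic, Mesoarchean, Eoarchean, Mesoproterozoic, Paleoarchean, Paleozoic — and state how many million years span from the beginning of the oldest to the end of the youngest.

Mesozoic, Paleozoic, Neoproterozoic, Mesoproterozoic, Mesoarchean, Paleoarchean, Eoarchean; total span 3965 Myr

Start ages (Ma): Eoarchean 4031, Paleoarchean 3600, Mesoarchean 3200, Mesoproterozoic 1600, Neoproterozoic 1000, Paleozoic 538.8, Mesozoic 251.902.
Ordered youngest to oldest: Mesozoic, Paleozoic, Neoproterozoic, Mesoproterozoic, Mesoarchean, Paleoarchean, Eoarchean.
Span = 4031 − 66 = 3965 Myr.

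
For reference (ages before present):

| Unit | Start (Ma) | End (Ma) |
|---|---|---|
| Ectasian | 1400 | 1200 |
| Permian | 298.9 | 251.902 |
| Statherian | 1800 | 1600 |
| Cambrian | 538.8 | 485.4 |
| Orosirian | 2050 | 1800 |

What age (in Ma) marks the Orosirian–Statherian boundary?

1800 Ma

The Orosirian ends and the Statherian begins at 1800 Ma.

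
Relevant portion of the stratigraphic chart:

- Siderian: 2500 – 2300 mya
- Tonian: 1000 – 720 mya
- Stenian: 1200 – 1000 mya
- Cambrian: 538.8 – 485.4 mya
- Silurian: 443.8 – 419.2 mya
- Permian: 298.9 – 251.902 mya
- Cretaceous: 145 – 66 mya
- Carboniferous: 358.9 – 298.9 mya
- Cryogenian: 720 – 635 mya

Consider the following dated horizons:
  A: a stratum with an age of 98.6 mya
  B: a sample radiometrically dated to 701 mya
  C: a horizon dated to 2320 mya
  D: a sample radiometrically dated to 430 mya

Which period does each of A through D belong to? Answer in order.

A — Cretaceous; B — Cryogenian; C — Siderian; D — Silurian

Match each age against the start–end ranges in the excerpt: A = 98.6 Ma → Cretaceous (145–66); B = 701 Ma → Cryogenian (720–635); C = 2320 Ma → Siderian (2500–2300); D = 430 Ma → Silurian (443.8–419.2).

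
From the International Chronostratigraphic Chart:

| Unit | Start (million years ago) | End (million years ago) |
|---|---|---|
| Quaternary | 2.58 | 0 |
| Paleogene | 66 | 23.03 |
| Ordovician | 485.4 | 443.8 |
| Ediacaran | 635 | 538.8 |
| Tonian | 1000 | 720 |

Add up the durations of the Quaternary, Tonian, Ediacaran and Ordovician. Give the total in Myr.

420.38 million years

Duration is start − end for each: (2.58 − 0) + (1000 − 720) + (635 − 538.8) + (485.4 − 443.8).
That is 2.58 + 280 + 96.2 + 41.6, which totals 420.38 million years.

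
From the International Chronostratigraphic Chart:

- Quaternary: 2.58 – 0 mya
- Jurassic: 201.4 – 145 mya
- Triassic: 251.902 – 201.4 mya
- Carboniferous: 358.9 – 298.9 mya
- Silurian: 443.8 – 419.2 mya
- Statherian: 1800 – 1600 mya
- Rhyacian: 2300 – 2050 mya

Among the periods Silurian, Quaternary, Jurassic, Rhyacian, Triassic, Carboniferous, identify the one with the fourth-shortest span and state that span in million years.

Start − end for each: Silurian 443.8 − 419.2 = 24.6; Quaternary 2.58 − 0 = 2.58; Jurassic 201.4 − 145 = 56.4; Rhyacian 2300 − 2050 = 250; Triassic 251.902 − 201.4 = 50.502; Carboniferous 358.9 − 298.9 = 60.
Ranking these from shortest: Quaternary < Silurian < Triassic < Jurassic < Carboniferous < Rhyacian.
Position 4 in that ranking is Jurassic, which lasted 56.4 Myr.

Jurassic, 56.4 million years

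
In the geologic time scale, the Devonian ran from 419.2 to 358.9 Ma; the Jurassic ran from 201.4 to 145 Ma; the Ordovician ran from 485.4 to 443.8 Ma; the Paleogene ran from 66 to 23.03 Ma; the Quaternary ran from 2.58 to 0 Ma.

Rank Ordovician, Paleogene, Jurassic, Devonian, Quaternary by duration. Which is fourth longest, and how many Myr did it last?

Durations: Ordovician 41.6; Paleogene 42.97; Jurassic 56.4; Devonian 60.3; Quaternary 2.58 Myr.
Sorted longest-first: Devonian (60.3), Jurassic (56.4), Paleogene (42.97), Ordovician (41.6), Quaternary (2.58).
The fourth longest is Ordovician at 41.6 Myr.

Ordovician, 41.6 million years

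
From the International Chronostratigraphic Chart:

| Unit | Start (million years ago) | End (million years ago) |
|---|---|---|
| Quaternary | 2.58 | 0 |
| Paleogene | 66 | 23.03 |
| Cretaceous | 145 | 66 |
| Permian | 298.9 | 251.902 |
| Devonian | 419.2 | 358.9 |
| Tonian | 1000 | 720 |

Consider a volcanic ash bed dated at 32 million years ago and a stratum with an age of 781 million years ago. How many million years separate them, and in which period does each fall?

749 million years apart; the first in the Paleogene, the second in the Tonian

Elapsed time: 781 − 32 = 749 Myr.
32 Ma lies within 66–23.03 Ma: Paleogene.
781 Ma lies within 1000–720 Ma: Tonian.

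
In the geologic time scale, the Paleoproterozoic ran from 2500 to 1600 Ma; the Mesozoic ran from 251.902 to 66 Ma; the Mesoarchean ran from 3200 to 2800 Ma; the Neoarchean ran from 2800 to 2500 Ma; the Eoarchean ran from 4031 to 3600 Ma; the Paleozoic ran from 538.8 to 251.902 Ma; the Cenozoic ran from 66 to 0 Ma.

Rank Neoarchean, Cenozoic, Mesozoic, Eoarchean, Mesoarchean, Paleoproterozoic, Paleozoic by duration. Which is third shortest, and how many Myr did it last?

Start − end for each: Neoarchean 2800 − 2500 = 300; Cenozoic 66 − 0 = 66; Mesozoic 251.902 − 66 = 185.902; Eoarchean 4031 − 3600 = 431; Mesoarchean 3200 − 2800 = 400; Paleoproterozoic 2500 − 1600 = 900; Paleozoic 538.8 − 251.902 = 286.898.
Ranking these from shortest: Cenozoic < Mesozoic < Paleozoic < Neoarchean < Mesoarchean < Eoarchean < Paleoproterozoic.
Position 3 in that ranking is Paleozoic, which lasted 286.898 Myr.

Paleozoic, 286.898 million years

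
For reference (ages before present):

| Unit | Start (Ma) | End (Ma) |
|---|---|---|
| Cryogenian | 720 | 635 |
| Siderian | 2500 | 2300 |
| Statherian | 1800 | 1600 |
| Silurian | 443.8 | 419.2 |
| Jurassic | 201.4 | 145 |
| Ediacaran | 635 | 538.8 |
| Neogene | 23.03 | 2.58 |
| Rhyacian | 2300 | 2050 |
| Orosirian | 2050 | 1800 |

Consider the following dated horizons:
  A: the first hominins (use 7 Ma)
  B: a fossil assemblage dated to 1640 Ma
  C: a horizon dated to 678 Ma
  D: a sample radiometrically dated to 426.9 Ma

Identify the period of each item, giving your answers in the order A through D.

A — Neogene; B — Statherian; C — Cryogenian; D — Silurian

A: 7 Ma lies in 23.03–2.58 Ma, so Neogene.
B: 1640 Ma lies in 1800–1600 Ma, so Statherian.
C: 678 Ma lies in 720–635 Ma, so Cryogenian.
D: 426.9 Ma lies in 443.8–419.2 Ma, so Silurian.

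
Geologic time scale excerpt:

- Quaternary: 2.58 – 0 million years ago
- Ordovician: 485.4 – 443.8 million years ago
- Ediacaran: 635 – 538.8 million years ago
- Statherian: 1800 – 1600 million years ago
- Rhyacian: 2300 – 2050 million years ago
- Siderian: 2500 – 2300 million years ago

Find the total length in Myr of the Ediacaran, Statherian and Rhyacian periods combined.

Each duration: Ediacaran = 96.2; Statherian = 200; Rhyacian = 250.
Sum: 96.2 + 200 + 250 = 546.2 Myr.

546.2 million years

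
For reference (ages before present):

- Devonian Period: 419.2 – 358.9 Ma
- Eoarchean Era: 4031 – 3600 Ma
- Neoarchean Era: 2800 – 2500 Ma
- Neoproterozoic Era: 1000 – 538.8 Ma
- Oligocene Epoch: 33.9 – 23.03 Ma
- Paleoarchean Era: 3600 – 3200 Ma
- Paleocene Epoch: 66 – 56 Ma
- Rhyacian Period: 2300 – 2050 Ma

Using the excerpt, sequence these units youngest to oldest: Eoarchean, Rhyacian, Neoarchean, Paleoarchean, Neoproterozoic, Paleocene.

The oldest of these is Eoarchean (starts 4031 Ma) and the youngest is Paleocene (ends 56 Ma).
In between, by decreasing start age: Paleoarchean (3600), Neoarchean (2800), Rhyacian (2300), Neoproterozoic (1000).
Listing youngest first means reversing that sequence.

Paleocene, Neoproterozoic, Rhyacian, Neoarchean, Paleoarchean, Eoarchean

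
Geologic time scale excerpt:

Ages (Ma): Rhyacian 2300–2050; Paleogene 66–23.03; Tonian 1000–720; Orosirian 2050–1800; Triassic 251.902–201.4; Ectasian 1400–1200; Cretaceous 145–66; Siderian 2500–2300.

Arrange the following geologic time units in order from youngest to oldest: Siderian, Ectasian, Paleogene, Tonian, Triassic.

Sorting by start age (ascending Ma, since larger Ma = older): Paleogene began 66, Triassic began 251.902, Tonian began 1000, Ectasian began 1400, Siderian began 2500.

Paleogene, Triassic, Tonian, Ectasian, Siderian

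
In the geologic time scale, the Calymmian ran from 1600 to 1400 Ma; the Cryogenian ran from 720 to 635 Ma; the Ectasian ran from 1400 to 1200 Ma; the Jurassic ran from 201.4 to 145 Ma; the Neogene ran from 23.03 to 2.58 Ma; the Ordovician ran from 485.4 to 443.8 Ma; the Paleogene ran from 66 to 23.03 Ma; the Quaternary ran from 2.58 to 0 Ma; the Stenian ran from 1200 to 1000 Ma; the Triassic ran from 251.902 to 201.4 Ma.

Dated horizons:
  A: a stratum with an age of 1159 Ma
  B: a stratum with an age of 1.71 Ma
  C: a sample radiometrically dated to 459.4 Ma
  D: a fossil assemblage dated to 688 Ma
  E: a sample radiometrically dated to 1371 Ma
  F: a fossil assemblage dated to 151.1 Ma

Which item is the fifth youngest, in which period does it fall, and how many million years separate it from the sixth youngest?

Sorted youngest-first by Ma: B (1.71), F (151.1), C (459.4), D (688), A (1159), E (1371).
The fifth youngest is A at 1159 Ma, which lies in 1200–1000 Ma: the Stenian.
The sixth youngest is E at 1371 Ma; separation = |1159 − 1371| = 212 Myr.

A, in the Stenian; 212 million years to E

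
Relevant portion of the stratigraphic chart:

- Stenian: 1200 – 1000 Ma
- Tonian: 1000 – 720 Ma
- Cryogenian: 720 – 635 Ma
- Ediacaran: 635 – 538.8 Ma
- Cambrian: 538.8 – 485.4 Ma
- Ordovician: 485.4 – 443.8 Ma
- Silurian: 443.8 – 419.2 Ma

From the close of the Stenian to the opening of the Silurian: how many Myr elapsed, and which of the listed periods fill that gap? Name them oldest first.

556.2 million years; Tonian, Cryogenian, Ediacaran, Cambrian, Ordovician

End of Stenian = 1000 Ma; start of Silurian = 443.8 Ma.
Gap = 1000 − 443.8 = 556.2 Myr.
Periods wholly inside 1000–443.8 Ma: Tonian (1000–720), Cryogenian (720–635), Ediacaran (635–538.8), Cambrian (538.8–485.4), Ordovician (485.4–443.8).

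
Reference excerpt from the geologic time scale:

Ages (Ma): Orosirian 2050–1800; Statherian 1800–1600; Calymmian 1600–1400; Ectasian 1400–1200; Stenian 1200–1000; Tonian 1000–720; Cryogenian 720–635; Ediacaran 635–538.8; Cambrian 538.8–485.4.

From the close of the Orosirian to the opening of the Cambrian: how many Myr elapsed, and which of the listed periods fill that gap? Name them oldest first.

1261.2 million years; Statherian, Calymmian, Ectasian, Stenian, Tonian, Cryogenian, Ediacaran

The Orosirian closes at 1800 Ma and the Cambrian opens at 538.8 Ma, so the interval is 1800 − 538.8 = 1261.2 Myr.
A period fits inside if it starts at or after 1800 Ma and ends at or before 538.8 Ma; oldest first that gives Statherian, Calymmian, Ectasian, Stenian, Tonian, Cryogenian, Ediacaran.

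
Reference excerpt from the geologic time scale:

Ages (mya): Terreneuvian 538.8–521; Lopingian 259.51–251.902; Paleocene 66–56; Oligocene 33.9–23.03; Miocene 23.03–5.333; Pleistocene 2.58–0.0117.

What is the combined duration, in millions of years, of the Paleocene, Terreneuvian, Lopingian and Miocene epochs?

53.105 million years

Each duration: Paleocene = 10; Terreneuvian = 17.8; Lopingian = 7.608; Miocene = 17.697.
Sum: 10 + 17.8 + 7.608 + 17.697 = 53.105 Myr.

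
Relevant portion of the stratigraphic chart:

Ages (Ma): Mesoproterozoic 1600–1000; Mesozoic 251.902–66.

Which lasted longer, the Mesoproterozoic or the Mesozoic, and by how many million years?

Mesoproterozoic: 1600 − 1000 = 600 Myr.
Mesozoic: 251.902 − 66 = 185.902 Myr.
Difference: 600 − 185.902 = 414.098 Myr, so the Mesoproterozoic was longer.

Mesoproterozoic, by 414.098 million years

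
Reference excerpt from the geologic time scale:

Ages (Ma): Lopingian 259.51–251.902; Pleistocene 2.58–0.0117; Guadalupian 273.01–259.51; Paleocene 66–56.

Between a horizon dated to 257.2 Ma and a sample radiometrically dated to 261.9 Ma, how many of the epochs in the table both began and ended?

The older date is 261.9 Ma and the younger is 257.2 Ma.
No epoch both begins after 261.9 Ma and ends before 257.2 Ma, so the count is 0.

0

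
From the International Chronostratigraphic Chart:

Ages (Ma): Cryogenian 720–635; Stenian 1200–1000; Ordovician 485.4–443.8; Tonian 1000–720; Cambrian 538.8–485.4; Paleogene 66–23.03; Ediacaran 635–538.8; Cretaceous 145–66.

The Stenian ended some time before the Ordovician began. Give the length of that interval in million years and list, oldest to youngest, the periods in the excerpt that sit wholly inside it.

514.6 million years; Tonian, Cryogenian, Ediacaran, Cambrian

The Stenian closes at 1000 Ma and the Ordovician opens at 485.4 Ma, so the interval is 1000 − 485.4 = 514.6 Myr.
A period fits inside if it starts at or after 1000 Ma and ends at or before 485.4 Ma; oldest first that gives Tonian, Cryogenian, Ediacaran, Cambrian.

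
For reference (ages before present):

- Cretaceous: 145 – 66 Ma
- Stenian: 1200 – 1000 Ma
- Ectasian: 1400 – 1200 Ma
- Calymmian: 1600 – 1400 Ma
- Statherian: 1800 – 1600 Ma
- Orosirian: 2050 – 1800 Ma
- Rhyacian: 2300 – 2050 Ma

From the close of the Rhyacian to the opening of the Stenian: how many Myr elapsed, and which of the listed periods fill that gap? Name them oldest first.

The Rhyacian closes at 2050 Ma and the Stenian opens at 1200 Ma, so the interval is 2050 − 1200 = 850 Myr.
A period fits inside if it starts at or after 2050 Ma and ends at or before 1200 Ma; oldest first that gives Orosirian, Statherian, Calymmian, Ectasian.

850 million years; Orosirian, Statherian, Calymmian, Ectasian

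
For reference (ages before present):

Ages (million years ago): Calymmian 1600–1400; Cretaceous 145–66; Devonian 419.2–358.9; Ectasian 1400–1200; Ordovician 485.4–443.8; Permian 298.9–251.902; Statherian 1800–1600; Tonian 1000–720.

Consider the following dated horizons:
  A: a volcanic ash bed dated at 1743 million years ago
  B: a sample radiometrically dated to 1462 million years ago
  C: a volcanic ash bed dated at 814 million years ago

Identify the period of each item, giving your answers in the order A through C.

A: 1743 Ma lies in 1800–1600 Ma, so Statherian.
B: 1462 Ma lies in 1600–1400 Ma, so Calymmian.
C: 814 Ma lies in 1000–720 Ma, so Tonian.

A — Statherian; B — Calymmian; C — Tonian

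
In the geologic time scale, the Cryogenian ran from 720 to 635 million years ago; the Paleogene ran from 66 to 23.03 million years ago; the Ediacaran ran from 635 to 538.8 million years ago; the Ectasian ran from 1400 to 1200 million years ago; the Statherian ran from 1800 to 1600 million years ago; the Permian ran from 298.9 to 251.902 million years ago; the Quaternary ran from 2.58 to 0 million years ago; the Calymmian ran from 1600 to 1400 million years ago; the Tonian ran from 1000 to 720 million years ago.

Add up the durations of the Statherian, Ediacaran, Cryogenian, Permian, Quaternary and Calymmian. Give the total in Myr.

630.778 million years

Each duration: Statherian = 200; Ediacaran = 96.2; Cryogenian = 85; Permian = 46.998; Quaternary = 2.58; Calymmian = 200.
Sum: 200 + 96.2 + 85 + 46.998 + 2.58 + 200 = 630.778 Myr.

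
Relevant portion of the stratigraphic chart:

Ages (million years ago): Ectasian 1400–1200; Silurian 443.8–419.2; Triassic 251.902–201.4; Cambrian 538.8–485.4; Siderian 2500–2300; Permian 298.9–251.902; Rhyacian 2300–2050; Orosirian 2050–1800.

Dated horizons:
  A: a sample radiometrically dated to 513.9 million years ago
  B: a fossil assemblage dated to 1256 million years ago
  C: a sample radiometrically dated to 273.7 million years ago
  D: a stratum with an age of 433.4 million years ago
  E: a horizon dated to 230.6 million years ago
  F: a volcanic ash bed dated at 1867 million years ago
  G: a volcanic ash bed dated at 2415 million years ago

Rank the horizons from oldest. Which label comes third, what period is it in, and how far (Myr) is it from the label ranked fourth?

Larger Ma means older, so oldest first: G 2415 > F 1867 > B 1256 > A 513.9 > D 433.4 > C 273.7 > E 230.6.
Counting 3 along gives B (1256 Ma); the excerpt puts that inside the Ectasian, 1400–1200 Ma.
Next in line is A (513.9 Ma), and 1256 − 513.9 = 742.1 Myr.

B, in the Ectasian; 742.1 million years to A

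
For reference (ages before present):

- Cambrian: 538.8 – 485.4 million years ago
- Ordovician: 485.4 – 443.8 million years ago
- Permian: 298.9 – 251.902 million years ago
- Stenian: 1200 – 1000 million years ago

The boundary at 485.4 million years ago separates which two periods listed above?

Cambrian and Ordovician

The Cambrian ends at 485.4 million years ago and the Ordovician begins at 485.4 million years ago, so they share that boundary.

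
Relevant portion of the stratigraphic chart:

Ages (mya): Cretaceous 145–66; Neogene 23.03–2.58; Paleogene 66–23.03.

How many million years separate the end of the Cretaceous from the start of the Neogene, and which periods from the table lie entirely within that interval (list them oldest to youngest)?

The Cretaceous closes at 66 Ma and the Neogene opens at 23.03 Ma, so the interval is 66 − 23.03 = 42.97 Myr.
A period fits inside if it starts at or after 66 Ma and ends at or before 23.03 Ma; oldest first that gives Paleogene.

42.97 million years; Paleogene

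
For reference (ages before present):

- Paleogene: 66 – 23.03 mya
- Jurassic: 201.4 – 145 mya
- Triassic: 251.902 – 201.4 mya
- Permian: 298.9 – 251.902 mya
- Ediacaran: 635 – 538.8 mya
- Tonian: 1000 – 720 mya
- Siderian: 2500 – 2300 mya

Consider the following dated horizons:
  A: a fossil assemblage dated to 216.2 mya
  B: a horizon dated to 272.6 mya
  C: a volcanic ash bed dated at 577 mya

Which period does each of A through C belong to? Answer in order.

Match each age against the start–end ranges in the excerpt: A = 216.2 Ma → Triassic (251.902–201.4); B = 272.6 Ma → Permian (298.9–251.902); C = 577 Ma → Ediacaran (635–538.8).

A — Triassic; B — Permian; C — Ediacaran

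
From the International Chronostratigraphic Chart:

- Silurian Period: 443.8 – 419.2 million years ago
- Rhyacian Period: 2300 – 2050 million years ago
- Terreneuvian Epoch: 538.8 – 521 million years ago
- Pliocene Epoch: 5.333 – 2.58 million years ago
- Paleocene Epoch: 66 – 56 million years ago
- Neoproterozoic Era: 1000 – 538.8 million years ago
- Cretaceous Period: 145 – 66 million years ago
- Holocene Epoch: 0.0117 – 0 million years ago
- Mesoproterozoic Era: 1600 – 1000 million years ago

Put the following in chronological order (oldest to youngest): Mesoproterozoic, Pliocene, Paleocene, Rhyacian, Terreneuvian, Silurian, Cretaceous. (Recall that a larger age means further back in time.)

The oldest of these is Rhyacian (starts 2300 Ma) and the youngest is Pliocene (ends 2.58 Ma).
In between, by decreasing start age: Mesoproterozoic (1600), Terreneuvian (538.8), Silurian (443.8), Cretaceous (145), Paleocene (66).

Rhyacian, then Mesoproterozoic, then Terreneuvian, then Silurian, then Cretaceous, then Paleocene, then Pliocene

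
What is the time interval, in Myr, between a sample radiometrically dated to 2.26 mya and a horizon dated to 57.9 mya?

57.9 − 2.26 = 55.64 million years.

55.64 million years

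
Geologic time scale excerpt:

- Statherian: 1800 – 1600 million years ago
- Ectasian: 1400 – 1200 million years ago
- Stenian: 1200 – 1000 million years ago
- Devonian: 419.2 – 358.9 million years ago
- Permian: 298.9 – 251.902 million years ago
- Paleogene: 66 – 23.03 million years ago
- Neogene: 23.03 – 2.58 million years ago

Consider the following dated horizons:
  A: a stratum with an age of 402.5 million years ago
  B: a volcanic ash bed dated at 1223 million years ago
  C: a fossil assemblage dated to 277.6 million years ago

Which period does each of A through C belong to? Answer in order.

A — Devonian; B — Ectasian; C — Permian

Match each age against the start–end ranges in the excerpt: A = 402.5 Ma → Devonian (419.2–358.9); B = 1223 Ma → Ectasian (1400–1200); C = 277.6 Ma → Permian (298.9–251.902).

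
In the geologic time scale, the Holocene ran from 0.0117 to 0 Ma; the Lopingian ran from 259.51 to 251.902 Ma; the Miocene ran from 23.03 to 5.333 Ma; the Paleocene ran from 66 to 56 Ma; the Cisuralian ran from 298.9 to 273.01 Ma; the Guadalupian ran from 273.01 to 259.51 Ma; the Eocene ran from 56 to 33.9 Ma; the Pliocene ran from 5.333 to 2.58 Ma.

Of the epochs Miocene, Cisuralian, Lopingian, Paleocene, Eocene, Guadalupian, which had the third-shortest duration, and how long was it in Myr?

Guadalupian, 13.5 million years

Start − end for each: Miocene 23.03 − 5.333 = 17.697; Cisuralian 298.9 − 273.01 = 25.89; Lopingian 259.51 − 251.902 = 7.608; Paleocene 66 − 56 = 10; Eocene 56 − 33.9 = 22.1; Guadalupian 273.01 − 259.51 = 13.5.
Ranking these from shortest: Lopingian < Paleocene < Guadalupian < Miocene < Eocene < Cisuralian.
Position 3 in that ranking is Guadalupian, which lasted 13.5 Myr.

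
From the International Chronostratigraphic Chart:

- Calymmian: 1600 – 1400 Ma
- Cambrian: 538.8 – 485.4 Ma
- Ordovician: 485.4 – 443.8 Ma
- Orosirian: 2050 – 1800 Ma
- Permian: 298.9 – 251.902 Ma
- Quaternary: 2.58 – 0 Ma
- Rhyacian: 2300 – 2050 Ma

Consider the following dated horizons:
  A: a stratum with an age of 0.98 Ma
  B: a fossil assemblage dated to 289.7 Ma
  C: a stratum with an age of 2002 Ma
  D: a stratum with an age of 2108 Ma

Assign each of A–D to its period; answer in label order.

A — Quaternary; B — Permian; C — Orosirian; D — Rhyacian

A: 0.98 Ma lies in 2.58–0 Ma, so Quaternary.
B: 289.7 Ma lies in 298.9–251.902 Ma, so Permian.
C: 2002 Ma lies in 2050–1800 Ma, so Orosirian.
D: 2108 Ma lies in 2300–2050 Ma, so Rhyacian.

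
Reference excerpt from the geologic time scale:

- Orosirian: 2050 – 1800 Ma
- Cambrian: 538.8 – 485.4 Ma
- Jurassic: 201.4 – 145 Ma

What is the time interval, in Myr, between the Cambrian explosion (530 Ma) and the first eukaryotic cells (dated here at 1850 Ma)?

1850 − 530 = 1320 million years.

1320 million years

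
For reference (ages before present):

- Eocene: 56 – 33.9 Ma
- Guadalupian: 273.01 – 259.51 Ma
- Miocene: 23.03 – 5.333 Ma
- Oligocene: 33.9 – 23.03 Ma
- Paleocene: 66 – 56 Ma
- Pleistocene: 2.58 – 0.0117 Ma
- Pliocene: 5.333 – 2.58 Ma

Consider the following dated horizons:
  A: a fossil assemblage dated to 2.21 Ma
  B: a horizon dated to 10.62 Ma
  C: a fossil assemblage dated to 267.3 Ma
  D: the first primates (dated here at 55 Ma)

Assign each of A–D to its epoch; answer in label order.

A: 2.21 Ma lies in 2.58–0.0117 Ma, so Pleistocene.
B: 10.62 Ma lies in 23.03–5.333 Ma, so Miocene.
C: 267.3 Ma lies in 273.01–259.51 Ma, so Guadalupian.
D: 55 Ma lies in 56–33.9 Ma, so Eocene.

A — Pleistocene; B — Miocene; C — Guadalupian; D — Eocene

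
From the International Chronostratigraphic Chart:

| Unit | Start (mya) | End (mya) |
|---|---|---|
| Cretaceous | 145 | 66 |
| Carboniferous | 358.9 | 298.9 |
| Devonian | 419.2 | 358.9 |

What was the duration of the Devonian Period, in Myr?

419.2 − 358.9 = 60.3 million years.

60.3 million years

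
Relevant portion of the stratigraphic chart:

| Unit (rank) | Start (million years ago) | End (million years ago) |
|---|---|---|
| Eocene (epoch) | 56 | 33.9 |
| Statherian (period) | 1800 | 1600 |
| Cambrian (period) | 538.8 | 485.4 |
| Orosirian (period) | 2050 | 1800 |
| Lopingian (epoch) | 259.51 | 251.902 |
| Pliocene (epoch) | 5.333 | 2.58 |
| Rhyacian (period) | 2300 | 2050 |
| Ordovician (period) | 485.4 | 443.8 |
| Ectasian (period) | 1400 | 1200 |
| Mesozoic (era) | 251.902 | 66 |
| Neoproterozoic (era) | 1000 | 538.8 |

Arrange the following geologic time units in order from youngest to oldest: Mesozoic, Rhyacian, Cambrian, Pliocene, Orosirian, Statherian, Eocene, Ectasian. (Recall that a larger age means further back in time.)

Pliocene, Eocene, Mesozoic, Cambrian, Ectasian, Statherian, Orosirian, Rhyacian

Sorting by start age (ascending Ma, since larger Ma = older): Pliocene start 5.333, Eocene start 56, Mesozoic start 251.902, Cambrian start 538.8, Ectasian start 1400, Statherian start 1800, Orosirian start 2050, Rhyacian start 2300.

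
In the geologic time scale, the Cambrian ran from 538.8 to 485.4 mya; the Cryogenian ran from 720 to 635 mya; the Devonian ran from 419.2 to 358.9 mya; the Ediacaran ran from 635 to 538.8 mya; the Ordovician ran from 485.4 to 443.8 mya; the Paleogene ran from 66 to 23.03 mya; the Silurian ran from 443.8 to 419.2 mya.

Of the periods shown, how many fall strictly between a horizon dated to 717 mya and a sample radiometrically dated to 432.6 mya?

3

The older date is 717 Ma and the younger is 432.6 Ma.
Periods with start < 717 and end > 432.6 Ma: Ediacaran (635–538.8), Cambrian (538.8–485.4), Ordovician (485.4–443.8).
That is 3 complete periods.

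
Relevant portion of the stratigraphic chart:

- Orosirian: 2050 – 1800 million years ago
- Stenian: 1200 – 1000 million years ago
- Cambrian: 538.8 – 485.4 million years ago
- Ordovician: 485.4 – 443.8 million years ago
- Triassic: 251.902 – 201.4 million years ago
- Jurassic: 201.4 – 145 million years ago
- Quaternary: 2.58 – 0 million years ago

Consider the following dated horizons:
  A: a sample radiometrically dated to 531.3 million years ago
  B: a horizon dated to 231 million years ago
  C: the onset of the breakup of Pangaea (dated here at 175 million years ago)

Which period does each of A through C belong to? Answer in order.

A: 531.3 Ma lies in 538.8–485.4 Ma, so Cambrian.
B: 231 Ma lies in 251.902–201.4 Ma, so Triassic.
C: 175 Ma lies in 201.4–145 Ma, so Jurassic.

A — Cambrian; B — Triassic; C — Jurassic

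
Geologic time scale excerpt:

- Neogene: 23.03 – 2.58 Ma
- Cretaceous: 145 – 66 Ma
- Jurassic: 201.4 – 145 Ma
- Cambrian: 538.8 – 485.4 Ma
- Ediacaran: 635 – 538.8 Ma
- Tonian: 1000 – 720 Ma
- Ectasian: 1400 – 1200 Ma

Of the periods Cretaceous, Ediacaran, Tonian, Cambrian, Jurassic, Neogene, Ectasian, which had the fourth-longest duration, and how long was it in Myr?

Cretaceous, 79 million years

Durations: Cretaceous 79; Ediacaran 96.2; Tonian 280; Cambrian 53.4; Jurassic 56.4; Neogene 20.45; Ectasian 200 Myr.
Sorted longest-first: Tonian (280), Ectasian (200), Ediacaran (96.2), Cretaceous (79), Jurassic (56.4), Cambrian (53.4), Neogene (20.45).
The fourth longest is Cretaceous at 79 Myr.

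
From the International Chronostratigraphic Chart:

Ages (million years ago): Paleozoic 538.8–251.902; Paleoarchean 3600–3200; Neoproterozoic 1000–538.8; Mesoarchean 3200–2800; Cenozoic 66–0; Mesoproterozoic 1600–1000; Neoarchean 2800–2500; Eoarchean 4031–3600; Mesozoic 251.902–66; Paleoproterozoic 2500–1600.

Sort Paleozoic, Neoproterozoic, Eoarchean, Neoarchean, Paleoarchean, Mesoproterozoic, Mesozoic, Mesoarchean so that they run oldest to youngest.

Eoarchean → Paleoarchean → Mesoarchean → Neoarchean → Mesoproterozoic → Neoproterozoic → Paleozoic → Mesozoic

Sorting by start age (descending Ma, since larger Ma = older): Eoarchean start 4031, Paleoarchean start 3600, Mesoarchean start 3200, Neoarchean start 2800, Mesoproterozoic start 1600, Neoproterozoic start 1000, Paleozoic start 538.8, Mesozoic start 251.902.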